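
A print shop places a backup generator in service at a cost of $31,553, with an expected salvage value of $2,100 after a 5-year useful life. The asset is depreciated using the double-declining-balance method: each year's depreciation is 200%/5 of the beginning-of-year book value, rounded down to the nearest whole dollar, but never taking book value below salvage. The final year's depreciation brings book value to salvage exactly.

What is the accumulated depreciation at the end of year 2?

$20,193

Depreciable base = $31,553 − $2,100 = $29,453.
Year 1: ⌊$31,553 × 200%/5⌋ = $12,621. Book value $18,932.
Year 2: ⌊$18,932 × 200%/5⌋ = $7,572. Book value $11,360.
Accumulated through year 2 = $31,553 − $11,360 = $20,193.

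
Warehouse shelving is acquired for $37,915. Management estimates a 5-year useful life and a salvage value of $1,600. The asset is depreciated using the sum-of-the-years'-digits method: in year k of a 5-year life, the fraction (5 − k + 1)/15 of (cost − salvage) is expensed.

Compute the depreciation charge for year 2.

$9,684

Depreciable base = $37,915 − $1,600 = $36,315.
Sum of the years' digits = 5+4+3+2+1 = 15.
Year 1: $36,315 × 5/15 = $12,105. Book value $25,810.
Year 2: $36,315 × 4/15 = $9,684. Book value $16,126.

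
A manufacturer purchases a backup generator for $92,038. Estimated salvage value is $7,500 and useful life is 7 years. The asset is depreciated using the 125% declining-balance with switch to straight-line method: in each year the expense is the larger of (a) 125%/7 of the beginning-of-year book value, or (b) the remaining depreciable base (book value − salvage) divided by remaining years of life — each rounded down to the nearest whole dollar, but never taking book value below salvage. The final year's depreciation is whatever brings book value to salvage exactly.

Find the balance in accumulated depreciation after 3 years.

Depreciable base = $92,038 − $7,500 = $84,538.
Year 1: DB = ⌊$92,038 × 125%/7⌋ = $16,435; SL = ⌊$84,538/7⌋ = $12,076 → take DB $16,435. Book value $75,603.
Year 2: DB = ⌊$75,603 × 125%/7⌋ = $13,500; SL = ⌊$68,103/6⌋ = $11,350 → take DB $13,500. Book value $62,103.
Year 3: DB = ⌊$62,103 × 125%/7⌋ = $11,089; SL = ⌊$54,603/5⌋ = $10,920 → take DB $11,089. Book value $51,014.
Accumulated through year 3 = $92,038 − $51,014 = $41,024.

$41,024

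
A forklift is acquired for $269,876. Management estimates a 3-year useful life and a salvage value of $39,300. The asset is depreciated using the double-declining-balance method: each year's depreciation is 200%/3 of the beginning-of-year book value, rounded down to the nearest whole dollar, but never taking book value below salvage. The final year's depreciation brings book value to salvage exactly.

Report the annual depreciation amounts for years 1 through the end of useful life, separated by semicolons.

Depreciable base = $269,876 − $39,300 = $230,576.
Year 1: ⌊$269,876 × 200%/3⌋ = $179,917. Book value $89,959.
Year 2: ⌊$89,959 × 200%/3⌋ = $59,972, capped at $50,659. Book value $39,300.
Year 3 (final): $39,300 − $39,300 = $0. Book value $39,300.

$179,917; $50,659; $0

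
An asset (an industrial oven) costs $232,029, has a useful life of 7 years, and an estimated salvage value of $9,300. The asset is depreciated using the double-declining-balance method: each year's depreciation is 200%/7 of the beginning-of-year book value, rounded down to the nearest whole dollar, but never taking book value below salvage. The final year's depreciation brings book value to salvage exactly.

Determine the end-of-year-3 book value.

$84,560

Depreciable base = $232,029 − $9,300 = $222,729.
Year 1: ⌊$232,029 × 200%/7⌋ = $66,294. Book value $165,735.
Year 2: ⌊$165,735 × 200%/7⌋ = $47,352. Book value $118,383.
Year 3: ⌊$118,383 × 200%/7⌋ = $33,823. Book value $84,560.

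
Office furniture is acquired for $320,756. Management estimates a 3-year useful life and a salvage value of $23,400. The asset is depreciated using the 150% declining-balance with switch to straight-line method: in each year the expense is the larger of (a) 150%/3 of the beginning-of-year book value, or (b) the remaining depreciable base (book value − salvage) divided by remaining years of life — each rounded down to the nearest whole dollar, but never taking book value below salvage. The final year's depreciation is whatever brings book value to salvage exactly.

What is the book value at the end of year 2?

Depreciable base = $320,756 − $23,400 = $297,356.
Year 1: DB = ⌊$320,756 × 150%/3⌋ = $160,378; SL = ⌊$297,356/3⌋ = $99,118 → take DB $160,378. Book value $160,378.
Year 2: DB = ⌊$160,378 × 150%/3⌋ = $80,189; SL = ⌊$136,978/2⌋ = $68,489 → take DB $80,189. Book value $80,189.

$80,189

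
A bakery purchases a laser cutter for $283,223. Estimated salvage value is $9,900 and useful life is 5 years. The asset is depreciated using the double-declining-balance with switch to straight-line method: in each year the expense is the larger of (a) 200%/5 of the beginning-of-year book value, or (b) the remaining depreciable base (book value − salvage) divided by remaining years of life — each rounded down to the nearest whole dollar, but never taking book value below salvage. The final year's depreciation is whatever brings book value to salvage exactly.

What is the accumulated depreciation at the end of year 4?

Depreciable base = $283,223 − $9,900 = $273,323.
Year 1: DB = ⌊$283,223 × 200%/5⌋ = $113,289; SL = ⌊$273,323/5⌋ = $54,664 → take DB $113,289. Book value $169,934.
Year 2: DB = ⌊$169,934 × 200%/5⌋ = $67,973; SL = ⌊$160,034/4⌋ = $40,008 → take DB $67,973. Book value $101,961.
Year 3: DB = ⌊$101,961 × 200%/5⌋ = $40,784; SL = ⌊$92,061/3⌋ = $30,687 → take DB $40,784. Book value $61,177.
Year 4: DB = ⌊$61,177 × 200%/5⌋ = $24,470; SL = ⌊$51,277/2⌋ = $25,638 → take SL $25,638. Book value $35,539.
Accumulated through year 4 = $283,223 − $35,539 = $247,684.

$247,684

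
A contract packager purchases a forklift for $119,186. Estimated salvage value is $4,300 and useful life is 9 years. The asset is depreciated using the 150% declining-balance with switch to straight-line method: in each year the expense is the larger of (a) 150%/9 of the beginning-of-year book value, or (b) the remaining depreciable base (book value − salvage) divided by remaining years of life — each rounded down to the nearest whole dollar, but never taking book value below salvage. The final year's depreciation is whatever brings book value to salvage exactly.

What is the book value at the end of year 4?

Depreciable base = $119,186 − $4,300 = $114,886.
Year 1: DB = ⌊$119,186 × 150%/9⌋ = $19,864; SL = ⌊$114,886/9⌋ = $12,765 → take DB $19,864. Book value $99,322.
Year 2: DB = ⌊$99,322 × 150%/9⌋ = $16,553; SL = ⌊$95,022/8⌋ = $11,877 → take DB $16,553. Book value $82,769.
Year 3: DB = ⌊$82,769 × 150%/9⌋ = $13,794; SL = ⌊$78,469/7⌋ = $11,209 → take DB $13,794. Book value $68,975.
Year 4: DB = ⌊$68,975 × 150%/9⌋ = $11,495; SL = ⌊$64,675/6⌋ = $10,779 → take DB $11,495. Book value $57,480.

$57,480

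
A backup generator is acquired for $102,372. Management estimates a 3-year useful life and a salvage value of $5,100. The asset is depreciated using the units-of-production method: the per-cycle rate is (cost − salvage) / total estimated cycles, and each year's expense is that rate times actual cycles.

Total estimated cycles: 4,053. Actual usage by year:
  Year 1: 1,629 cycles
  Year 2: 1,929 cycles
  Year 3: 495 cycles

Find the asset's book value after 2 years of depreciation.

Depreciable base = $102,372 − $5,100 = $97,272.
Rate = $97,272 / 4,053 cycles = $24 per cycle.
Year 1: 1,629 × $24 = $39,096. Book value $63,276.
Year 2: 1,929 × $24 = $46,296. Book value $16,980.

$16,980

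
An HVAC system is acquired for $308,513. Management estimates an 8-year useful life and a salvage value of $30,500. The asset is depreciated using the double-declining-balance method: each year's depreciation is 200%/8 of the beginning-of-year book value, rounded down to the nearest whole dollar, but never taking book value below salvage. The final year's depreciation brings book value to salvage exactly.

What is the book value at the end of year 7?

Depreciable base = $308,513 − $30,500 = $278,013.
Year 1: ⌊$308,513 × 200%/8⌋ = $77,128. Book value $231,385.
Year 2: ⌊$231,385 × 200%/8⌋ = $57,846. Book value $173,539.
Year 3: ⌊$173,539 × 200%/8⌋ = $43,384. Book value $130,155.
Year 4: ⌊$130,155 × 200%/8⌋ = $32,538. Book value $97,617.
Year 5: ⌊$97,617 × 200%/8⌋ = $24,404. Book value $73,213.
Year 6: ⌊$73,213 × 200%/8⌋ = $18,303. Book value $54,910.
Year 7: ⌊$54,910 × 200%/8⌋ = $13,727. Book value $41,183.

$41,183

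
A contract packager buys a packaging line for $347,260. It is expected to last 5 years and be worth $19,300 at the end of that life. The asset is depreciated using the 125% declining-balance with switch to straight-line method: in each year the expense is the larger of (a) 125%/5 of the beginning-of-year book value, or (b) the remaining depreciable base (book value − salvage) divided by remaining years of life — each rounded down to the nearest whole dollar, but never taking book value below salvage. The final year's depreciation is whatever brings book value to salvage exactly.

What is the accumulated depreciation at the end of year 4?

$269,282

Depreciable base = $347,260 − $19,300 = $327,960.
Year 1: DB = ⌊$347,260 × 125%/5⌋ = $86,815; SL = ⌊$327,960/5⌋ = $65,592 → take DB $86,815. Book value $260,445.
Year 2: DB = ⌊$260,445 × 125%/5⌋ = $65,111; SL = ⌊$241,145/4⌋ = $60,286 → take DB $65,111. Book value $195,334.
Year 3: DB = ⌊$195,334 × 125%/5⌋ = $48,833; SL = ⌊$176,034/3⌋ = $58,678 → take SL $58,678. Book value $136,656.
Year 4: DB = ⌊$136,656 × 125%/5⌋ = $34,164; SL = ⌊$117,356/2⌋ = $58,678 → take SL $58,678. Book value $77,978.
Accumulated through year 4 = $347,260 − $77,978 = $269,282.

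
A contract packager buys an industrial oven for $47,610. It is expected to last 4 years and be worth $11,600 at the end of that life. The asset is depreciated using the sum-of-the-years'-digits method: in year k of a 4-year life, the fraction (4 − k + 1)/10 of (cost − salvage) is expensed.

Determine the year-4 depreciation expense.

$3,601

Depreciable base = $47,610 − $11,600 = $36,010.
Sum of the years' digits = 4+3+2+1 = 10.
Year 1: $36,010 × 4/10 = $14,404. Book value $33,206.
Year 2: $36,010 × 3/10 = $10,803. Book value $22,403.
Year 3: $36,010 × 2/10 = $7,202. Book value $15,201.
Year 4: $36,010 × 1/10 = $3,601. Book value $11,600.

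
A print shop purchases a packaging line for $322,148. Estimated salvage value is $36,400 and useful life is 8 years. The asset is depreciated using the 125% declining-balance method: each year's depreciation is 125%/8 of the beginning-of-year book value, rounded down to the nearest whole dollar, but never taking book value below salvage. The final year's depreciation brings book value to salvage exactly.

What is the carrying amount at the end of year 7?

$98,076

Depreciable base = $322,148 − $36,400 = $285,748.
Year 1: ⌊$322,148 × 125%/8⌋ = $50,335. Book value $271,813.
Year 2: ⌊$271,813 × 125%/8⌋ = $42,470. Book value $229,343.
Year 3: ⌊$229,343 × 125%/8⌋ = $35,834. Book value $193,509.
Year 4: ⌊$193,509 × 125%/8⌋ = $30,235. Book value $163,274.
Year 5: ⌊$163,274 × 125%/8⌋ = $25,511. Book value $137,763.
Year 6: ⌊$137,763 × 125%/8⌋ = $21,525. Book value $116,238.
Year 7: ⌊$116,238 × 125%/8⌋ = $18,162. Book value $98,076.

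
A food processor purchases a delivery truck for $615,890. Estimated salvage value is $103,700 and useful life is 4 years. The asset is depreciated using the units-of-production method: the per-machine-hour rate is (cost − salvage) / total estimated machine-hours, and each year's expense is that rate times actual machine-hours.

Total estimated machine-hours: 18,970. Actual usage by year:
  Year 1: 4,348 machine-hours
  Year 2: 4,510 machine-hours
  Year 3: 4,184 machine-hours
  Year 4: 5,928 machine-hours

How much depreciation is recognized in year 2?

$121,770

Depreciable base = $615,890 − $103,700 = $512,190.
Rate = $512,190 / 18,970 machine-hours = $27 per machine-hour.
Year 1: 4,348 × $27 = $117,396. Book value $498,494.
Year 2: 4,510 × $27 = $121,770. Book value $376,724.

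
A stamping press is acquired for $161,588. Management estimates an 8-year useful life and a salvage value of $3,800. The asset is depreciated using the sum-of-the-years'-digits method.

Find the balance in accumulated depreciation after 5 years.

$131,490

Depreciable base = $161,588 − $3,800 = $157,788.
Sum of the years' digits = 8+7+6+5+4+3+2+1 = 36.
Year 1: $157,788 × 8/36 = $35,064. Book value $126,524.
Year 2: $157,788 × 7/36 = $30,681. Book value $95,843.
Year 3: $157,788 × 6/36 = $26,298. Book value $69,545.
Year 4: $157,788 × 5/36 = $21,915. Book value $47,630.
Year 5: $157,788 × 4/36 = $17,532. Book value $30,098.
Accumulated through year 5 = $161,588 − $30,098 = $131,490.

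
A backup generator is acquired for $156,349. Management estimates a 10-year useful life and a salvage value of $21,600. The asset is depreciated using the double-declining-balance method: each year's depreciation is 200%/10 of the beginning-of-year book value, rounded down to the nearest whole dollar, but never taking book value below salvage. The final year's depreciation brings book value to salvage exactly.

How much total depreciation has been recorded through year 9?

$134,749

Depreciable base = $156,349 − $21,600 = $134,749.
Year 1: ⌊$156,349 × 200%/10⌋ = $31,269. Book value $125,080.
Year 2: ⌊$125,080 × 200%/10⌋ = $25,016. Book value $100,064.
Year 3: ⌊$100,064 × 200%/10⌋ = $20,012. Book value $80,052.
Year 4: ⌊$80,052 × 200%/10⌋ = $16,010. Book value $64,042.
Year 5: ⌊$64,042 × 200%/10⌋ = $12,808. Book value $51,234.
Year 6: ⌊$51,234 × 200%/10⌋ = $10,246. Book value $40,988.
Year 7: ⌊$40,988 × 200%/10⌋ = $8,197. Book value $32,791.
Year 8: ⌊$32,791 × 200%/10⌋ = $6,558. Book value $26,233.
Year 9: ⌊$26,233 × 200%/10⌋ = $5,246, capped at $4,633. Book value $21,600.
Accumulated through year 9 = $156,349 − $21,600 = $134,749.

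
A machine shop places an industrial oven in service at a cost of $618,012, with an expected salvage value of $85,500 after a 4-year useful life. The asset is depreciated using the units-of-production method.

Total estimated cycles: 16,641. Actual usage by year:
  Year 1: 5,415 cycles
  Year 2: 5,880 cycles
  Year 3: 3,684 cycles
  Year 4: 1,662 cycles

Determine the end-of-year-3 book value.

Depreciable base = $618,012 − $85,500 = $532,512.
Rate = $532,512 / 16,641 cycles = $32 per cycle.
Year 1: 5,415 × $32 = $173,280. Book value $444,732.
Year 2: 5,880 × $32 = $188,160. Book value $256,572.
Year 3: 3,684 × $32 = $117,888. Book value $138,684.

$138,684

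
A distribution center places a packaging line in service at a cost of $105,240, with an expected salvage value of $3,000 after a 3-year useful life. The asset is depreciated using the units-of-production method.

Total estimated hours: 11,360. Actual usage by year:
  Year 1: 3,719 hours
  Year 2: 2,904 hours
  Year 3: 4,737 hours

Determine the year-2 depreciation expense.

Depreciable base = $105,240 − $3,000 = $102,240.
Rate = $102,240 / 11,360 hours = $9 per hour.
Year 1: 3,719 × $9 = $33,471. Book value $71,769.
Year 2: 2,904 × $9 = $26,136. Book value $45,633.

$26,136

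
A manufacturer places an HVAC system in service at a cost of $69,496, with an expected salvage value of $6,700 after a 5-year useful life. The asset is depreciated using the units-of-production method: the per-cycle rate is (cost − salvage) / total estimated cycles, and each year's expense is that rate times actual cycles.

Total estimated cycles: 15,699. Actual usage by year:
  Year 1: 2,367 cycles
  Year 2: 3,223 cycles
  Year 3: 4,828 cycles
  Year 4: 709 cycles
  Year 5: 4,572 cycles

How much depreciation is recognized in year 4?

$2,836

Depreciable base = $69,496 − $6,700 = $62,796.
Rate = $62,796 / 15,699 cycles = $4 per cycle.
Year 1: 2,367 × $4 = $9,468. Book value $60,028.
Year 2: 3,223 × $4 = $12,892. Book value $47,136.
Year 3: 4,828 × $4 = $19,312. Book value $27,824.
Year 4: 709 × $4 = $2,836. Book value $24,988.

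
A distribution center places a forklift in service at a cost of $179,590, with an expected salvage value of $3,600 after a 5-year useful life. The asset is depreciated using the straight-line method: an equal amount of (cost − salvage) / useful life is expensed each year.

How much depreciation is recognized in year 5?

$35,198

Depreciable base = $179,590 − $3,600 = $175,990.
Annual expense = $175,990 / 5 = $35,198.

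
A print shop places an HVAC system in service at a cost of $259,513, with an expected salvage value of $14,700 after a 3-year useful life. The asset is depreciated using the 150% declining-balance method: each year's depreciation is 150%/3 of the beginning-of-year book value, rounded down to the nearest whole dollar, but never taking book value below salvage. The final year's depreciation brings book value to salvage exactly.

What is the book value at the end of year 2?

Depreciable base = $259,513 − $14,700 = $244,813.
Year 1: ⌊$259,513 × 150%/3⌋ = $129,756. Book value $129,757.
Year 2: ⌊$129,757 × 150%/3⌋ = $64,878. Book value $64,879.

$64,879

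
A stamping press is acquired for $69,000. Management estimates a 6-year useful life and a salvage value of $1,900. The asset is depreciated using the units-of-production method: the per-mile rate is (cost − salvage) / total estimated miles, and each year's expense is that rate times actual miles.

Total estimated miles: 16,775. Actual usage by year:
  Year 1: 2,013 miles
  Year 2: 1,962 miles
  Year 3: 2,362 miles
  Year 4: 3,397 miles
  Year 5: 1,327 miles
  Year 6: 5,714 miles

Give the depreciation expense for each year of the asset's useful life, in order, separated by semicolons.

$8,052; $7,848; $9,448; $13,588; $5,308; $22,856

Depreciable base = $69,000 − $1,900 = $67,100.
Rate = $67,100 / 16,775 miles = $4 per mile.
Year 1: 2,013 × $4 = $8,052. Book value $60,948.
Year 2: 1,962 × $4 = $7,848. Book value $53,100.
Year 3: 2,362 × $4 = $9,448. Book value $43,652.
Year 4: 3,397 × $4 = $13,588. Book value $30,064.
Year 5: 1,327 × $4 = $5,308. Book value $24,756.
Year 6: 5,714 × $4 = $22,856. Book value $1,900.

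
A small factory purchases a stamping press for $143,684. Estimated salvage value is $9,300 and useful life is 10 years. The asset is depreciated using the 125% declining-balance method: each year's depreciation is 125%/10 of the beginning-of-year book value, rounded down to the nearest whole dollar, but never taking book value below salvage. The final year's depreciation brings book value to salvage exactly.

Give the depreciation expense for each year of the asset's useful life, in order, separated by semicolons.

Depreciable base = $143,684 − $9,300 = $134,384.
Year 1: ⌊$143,684 × 125%/10⌋ = $17,960. Book value $125,724.
Year 2: ⌊$125,724 × 125%/10⌋ = $15,715. Book value $110,009.
Year 3: ⌊$110,009 × 125%/10⌋ = $13,751. Book value $96,258.
Year 4: ⌊$96,258 × 125%/10⌋ = $12,032. Book value $84,226.
Year 5: ⌊$84,226 × 125%/10⌋ = $10,528. Book value $73,698.
Year 6: ⌊$73,698 × 125%/10⌋ = $9,212. Book value $64,486.
Year 7: ⌊$64,486 × 125%/10⌋ = $8,060. Book value $56,426.
Year 8: ⌊$56,426 × 125%/10⌋ = $7,053. Book value $49,373.
Year 9: ⌊$49,373 × 125%/10⌋ = $6,171. Book value $43,202.
Year 10 (final): $43,202 − $9,300 = $33,902. Book value $9,300.

$17,960; $15,715; $13,751; $12,032; $10,528; $9,212; $8,060; $7,053; $6,171; $33,902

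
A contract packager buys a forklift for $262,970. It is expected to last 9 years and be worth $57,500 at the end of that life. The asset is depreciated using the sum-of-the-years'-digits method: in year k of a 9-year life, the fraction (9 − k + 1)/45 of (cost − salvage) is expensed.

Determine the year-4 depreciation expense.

$27,396

Depreciable base = $262,970 − $57,500 = $205,470.
Sum of the years' digits = 9+8+7+6+5+4+3+2+1 = 45.
Year 1: $205,470 × 9/45 = $41,094. Book value $221,876.
Year 2: $205,470 × 8/45 = $36,528. Book value $185,348.
Year 3: $205,470 × 7/45 = $31,962. Book value $153,386.
Year 4: $205,470 × 6/45 = $27,396. Book value $125,990.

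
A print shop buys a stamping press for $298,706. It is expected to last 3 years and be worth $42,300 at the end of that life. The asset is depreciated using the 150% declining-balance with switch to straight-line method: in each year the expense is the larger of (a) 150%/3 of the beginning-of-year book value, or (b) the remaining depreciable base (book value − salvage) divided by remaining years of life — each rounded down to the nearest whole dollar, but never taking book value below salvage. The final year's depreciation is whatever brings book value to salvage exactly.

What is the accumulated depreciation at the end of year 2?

$224,029

Depreciable base = $298,706 − $42,300 = $256,406.
Year 1: DB = ⌊$298,706 × 150%/3⌋ = $149,353; SL = ⌊$256,406/3⌋ = $85,468 → take DB $149,353. Book value $149,353.
Year 2: DB = ⌊$149,353 × 150%/3⌋ = $74,676; SL = ⌊$107,053/2⌋ = $53,526 → take DB $74,676. Book value $74,677.
Accumulated through year 2 = $298,706 − $74,677 = $224,029.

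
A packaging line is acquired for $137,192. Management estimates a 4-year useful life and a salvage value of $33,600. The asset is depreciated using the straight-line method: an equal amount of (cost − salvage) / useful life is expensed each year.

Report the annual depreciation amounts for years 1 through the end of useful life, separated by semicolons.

$25,898; $25,898; $25,898; $25,898

Depreciable base = $137,192 − $33,600 = $103,592.
Annual expense = $103,592 / 4 = $25,898.
End of year 1: book value $111,294.
End of year 2: book value $85,396.
End of year 3: book value $59,498.
End of year 4: book value $33,600.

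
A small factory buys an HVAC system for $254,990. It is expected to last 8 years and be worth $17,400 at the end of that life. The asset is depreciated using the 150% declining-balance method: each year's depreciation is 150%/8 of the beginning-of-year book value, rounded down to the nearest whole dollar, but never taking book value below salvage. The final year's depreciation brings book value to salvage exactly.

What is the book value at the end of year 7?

$59,608

Depreciable base = $254,990 − $17,400 = $237,590.
Year 1: ⌊$254,990 × 150%/8⌋ = $47,810. Book value $207,180.
Year 2: ⌊$207,180 × 150%/8⌋ = $38,846. Book value $168,334.
Year 3: ⌊$168,334 × 150%/8⌋ = $31,562. Book value $136,772.
Year 4: ⌊$136,772 × 150%/8⌋ = $25,644. Book value $111,128.
Year 5: ⌊$111,128 × 150%/8⌋ = $20,836. Book value $90,292.
Year 6: ⌊$90,292 × 150%/8⌋ = $16,929. Book value $73,363.
Year 7: ⌊$73,363 × 150%/8⌋ = $13,755. Book value $59,608.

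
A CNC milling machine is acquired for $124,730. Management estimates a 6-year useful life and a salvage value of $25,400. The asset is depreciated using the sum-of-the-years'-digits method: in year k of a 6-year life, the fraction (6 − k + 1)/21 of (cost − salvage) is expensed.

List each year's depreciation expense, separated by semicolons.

$28,380; $23,650; $18,920; $14,190; $9,460; $4,730

Depreciable base = $124,730 − $25,400 = $99,330.
Sum of the years' digits = 6+5+4+3+2+1 = 21.
Year 1: $99,330 × 6/21 = $28,380. Book value $96,350.
Year 2: $99,330 × 5/21 = $23,650. Book value $72,700.
Year 3: $99,330 × 4/21 = $18,920. Book value $53,780.
Year 4: $99,330 × 3/21 = $14,190. Book value $39,590.
Year 5: $99,330 × 2/21 = $9,460. Book value $30,130.
Year 6: $99,330 × 1/21 = $4,730. Book value $25,400.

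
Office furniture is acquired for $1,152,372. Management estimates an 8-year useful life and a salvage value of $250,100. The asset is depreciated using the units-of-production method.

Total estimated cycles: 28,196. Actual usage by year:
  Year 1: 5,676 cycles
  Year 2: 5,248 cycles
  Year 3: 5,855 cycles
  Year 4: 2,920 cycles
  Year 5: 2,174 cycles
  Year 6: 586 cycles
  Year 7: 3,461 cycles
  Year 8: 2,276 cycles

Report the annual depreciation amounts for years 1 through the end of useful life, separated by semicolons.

Depreciable base = $1,152,372 − $250,100 = $902,272.
Rate = $902,272 / 28,196 cycles = $32 per cycle.
Year 1: 5,676 × $32 = $181,632. Book value $970,740.
Year 2: 5,248 × $32 = $167,936. Book value $802,804.
Year 3: 5,855 × $32 = $187,360. Book value $615,444.
Year 4: 2,920 × $32 = $93,440. Book value $522,004.
Year 5: 2,174 × $32 = $69,568. Book value $452,436.
Year 6: 586 × $32 = $18,752. Book value $433,684.
Year 7: 3,461 × $32 = $110,752. Book value $322,932.
Year 8: 2,276 × $32 = $72,832. Book value $250,100.

$181,632; $167,936; $187,360; $93,440; $69,568; $18,752; $110,752; $72,832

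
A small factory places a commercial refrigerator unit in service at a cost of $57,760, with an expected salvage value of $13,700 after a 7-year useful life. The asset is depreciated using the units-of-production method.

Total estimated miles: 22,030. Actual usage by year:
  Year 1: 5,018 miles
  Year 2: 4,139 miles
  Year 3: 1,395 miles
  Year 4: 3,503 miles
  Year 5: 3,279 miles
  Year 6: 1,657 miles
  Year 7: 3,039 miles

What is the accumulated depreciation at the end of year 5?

Depreciable base = $57,760 − $13,700 = $44,060.
Rate = $44,060 / 22,030 miles = $2 per mile.
Year 1: 5,018 × $2 = $10,036. Book value $47,724.
Year 2: 4,139 × $2 = $8,278. Book value $39,446.
Year 3: 1,395 × $2 = $2,790. Book value $36,656.
Year 4: 3,503 × $2 = $7,006. Book value $29,650.
Year 5: 3,279 × $2 = $6,558. Book value $23,092.
Accumulated through year 5 = $57,760 − $23,092 = $34,668.

$34,668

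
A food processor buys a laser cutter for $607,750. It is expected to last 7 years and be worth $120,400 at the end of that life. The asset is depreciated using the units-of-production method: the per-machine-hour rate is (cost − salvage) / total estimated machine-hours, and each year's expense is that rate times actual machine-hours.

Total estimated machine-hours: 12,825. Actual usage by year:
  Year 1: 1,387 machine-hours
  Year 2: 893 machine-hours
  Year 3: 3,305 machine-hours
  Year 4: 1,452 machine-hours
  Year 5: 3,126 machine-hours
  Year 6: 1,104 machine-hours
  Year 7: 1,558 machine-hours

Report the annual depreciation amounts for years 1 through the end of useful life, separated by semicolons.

$52,706; $33,934; $125,590; $55,176; $118,788; $41,952; $59,204

Depreciable base = $607,750 − $120,400 = $487,350.
Rate = $487,350 / 12,825 machine-hours = $38 per machine-hour.
Year 1: 1,387 × $38 = $52,706. Book value $555,044.
Year 2: 893 × $38 = $33,934. Book value $521,110.
Year 3: 3,305 × $38 = $125,590. Book value $395,520.
Year 4: 1,452 × $38 = $55,176. Book value $340,344.
Year 5: 3,126 × $38 = $118,788. Book value $221,556.
Year 6: 1,104 × $38 = $41,952. Book value $179,604.
Year 7: 1,558 × $38 = $59,204. Book value $120,400.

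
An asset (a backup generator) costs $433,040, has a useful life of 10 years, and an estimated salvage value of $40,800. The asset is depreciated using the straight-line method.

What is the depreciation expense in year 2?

$39,224

Depreciable base = $433,040 − $40,800 = $392,240.
Annual expense = $392,240 / 10 = $39,224.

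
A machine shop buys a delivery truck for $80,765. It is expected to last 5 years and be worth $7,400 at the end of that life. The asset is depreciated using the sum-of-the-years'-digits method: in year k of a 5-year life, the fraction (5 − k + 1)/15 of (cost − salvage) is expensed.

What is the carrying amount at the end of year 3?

Depreciable base = $80,765 − $7,400 = $73,365.
Sum of the years' digits = 5+4+3+2+1 = 15.
Year 1: $73,365 × 5/15 = $24,455. Book value $56,310.
Year 2: $73,365 × 4/15 = $19,564. Book value $36,746.
Year 3: $73,365 × 3/15 = $14,673. Book value $22,073.

$22,073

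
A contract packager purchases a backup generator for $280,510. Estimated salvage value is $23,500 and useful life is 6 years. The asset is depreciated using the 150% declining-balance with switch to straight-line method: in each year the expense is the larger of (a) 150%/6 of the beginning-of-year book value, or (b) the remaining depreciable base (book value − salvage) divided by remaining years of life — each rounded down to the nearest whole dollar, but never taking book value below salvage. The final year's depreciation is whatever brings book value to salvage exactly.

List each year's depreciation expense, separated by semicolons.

Depreciable base = $280,510 − $23,500 = $257,010.
Year 1: DB = ⌊$280,510 × 150%/6⌋ = $70,127; SL = ⌊$257,010/6⌋ = $42,835 → take DB $70,127. Book value $210,383.
Year 2: DB = ⌊$210,383 × 150%/6⌋ = $52,595; SL = ⌊$186,883/5⌋ = $37,376 → take DB $52,595. Book value $157,788.
Year 3: DB = ⌊$157,788 × 150%/6⌋ = $39,447; SL = ⌊$134,288/4⌋ = $33,572 → take DB $39,447. Book value $118,341.
Year 4: DB = ⌊$118,341 × 150%/6⌋ = $29,585; SL = ⌊$94,841/3⌋ = $31,613 → take SL $31,613. Book value $86,728.
Year 5: DB = ⌊$86,728 × 150%/6⌋ = $21,682; SL = ⌊$63,228/2⌋ = $31,614 → take SL $31,614. Book value $55,114.
Year 6 (final): $55,114 − $23,500 = $31,614. Book value $23,500.

$70,127; $52,595; $39,447; $31,613; $31,614; $31,614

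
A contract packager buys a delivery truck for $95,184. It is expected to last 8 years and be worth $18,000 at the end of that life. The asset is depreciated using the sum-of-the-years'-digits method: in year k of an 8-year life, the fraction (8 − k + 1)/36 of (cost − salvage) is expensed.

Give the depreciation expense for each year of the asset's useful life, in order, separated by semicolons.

$17,152; $15,008; $12,864; $10,720; $8,576; $6,432; $4,288; $2,144

Depreciable base = $95,184 − $18,000 = $77,184.
Sum of the years' digits = 8+7+6+5+4+3+2+1 = 36.
Year 1: $77,184 × 8/36 = $17,152. Book value $78,032.
Year 2: $77,184 × 7/36 = $15,008. Book value $63,024.
Year 3: $77,184 × 6/36 = $12,864. Book value $50,160.
Year 4: $77,184 × 5/36 = $10,720. Book value $39,440.
Year 5: $77,184 × 4/36 = $8,576. Book value $30,864.
Year 6: $77,184 × 3/36 = $6,432. Book value $24,432.
Year 7: $77,184 × 2/36 = $4,288. Book value $20,144.
Year 8: $77,184 × 1/36 = $2,144. Book value $18,000.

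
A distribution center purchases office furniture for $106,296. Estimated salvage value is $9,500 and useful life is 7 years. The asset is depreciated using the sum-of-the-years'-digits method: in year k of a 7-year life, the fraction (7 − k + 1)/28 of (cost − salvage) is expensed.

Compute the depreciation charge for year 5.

$10,371

Depreciable base = $106,296 − $9,500 = $96,796.
Sum of the years' digits = 7+6+5+4+3+2+1 = 28.
Year 1: $96,796 × 7/28 = $24,199. Book value $82,097.
Year 2: $96,796 × 6/28 = $20,742. Book value $61,355.
Year 3: $96,796 × 5/28 = $17,285. Book value $44,070.
Year 4: $96,796 × 4/28 = $13,828. Book value $30,242.
Year 5: $96,796 × 3/28 = $10,371. Book value $19,871.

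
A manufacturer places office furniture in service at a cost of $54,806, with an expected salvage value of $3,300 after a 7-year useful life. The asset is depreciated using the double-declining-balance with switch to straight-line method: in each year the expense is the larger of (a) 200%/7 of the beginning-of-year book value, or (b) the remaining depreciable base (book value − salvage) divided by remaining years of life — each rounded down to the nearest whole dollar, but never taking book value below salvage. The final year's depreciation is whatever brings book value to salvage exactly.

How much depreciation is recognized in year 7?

Depreciable base = $54,806 − $3,300 = $51,506.
Year 1: DB = ⌊$54,806 × 200%/7⌋ = $15,658; SL = ⌊$51,506/7⌋ = $7,358 → take DB $15,658. Book value $39,148.
Year 2: DB = ⌊$39,148 × 200%/7⌋ = $11,185; SL = ⌊$35,848/6⌋ = $5,974 → take DB $11,185. Book value $27,963.
Year 3: DB = ⌊$27,963 × 200%/7⌋ = $7,989; SL = ⌊$24,663/5⌋ = $4,932 → take DB $7,989. Book value $19,974.
Year 4: DB = ⌊$19,974 × 200%/7⌋ = $5,706; SL = ⌊$16,674/4⌋ = $4,168 → take DB $5,706. Book value $14,268.
Year 5: DB = ⌊$14,268 × 200%/7⌋ = $4,076; SL = ⌊$10,968/3⌋ = $3,656 → take DB $4,076. Book value $10,192.
Year 6: DB = ⌊$10,192 × 200%/7⌋ = $2,912; SL = ⌊$6,892/2⌋ = $3,446 → take SL $3,446. Book value $6,746.
Year 7 (final): $6,746 − $3,300 = $3,446. Book value $3,300.

$3,446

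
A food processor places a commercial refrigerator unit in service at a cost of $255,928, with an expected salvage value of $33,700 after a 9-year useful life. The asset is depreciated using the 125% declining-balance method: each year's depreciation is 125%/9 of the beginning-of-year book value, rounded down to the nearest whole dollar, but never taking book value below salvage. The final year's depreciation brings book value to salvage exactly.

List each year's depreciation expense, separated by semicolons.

Depreciable base = $255,928 − $33,700 = $222,228.
Year 1: ⌊$255,928 × 125%/9⌋ = $35,545. Book value $220,383.
Year 2: ⌊$220,383 × 125%/9⌋ = $30,608. Book value $189,775.
Year 3: ⌊$189,775 × 125%/9⌋ = $26,357. Book value $163,418.
Year 4: ⌊$163,418 × 125%/9⌋ = $22,696. Book value $140,722.
Year 5: ⌊$140,722 × 125%/9⌋ = $19,544. Book value $121,178.
Year 6: ⌊$121,178 × 125%/9⌋ = $16,830. Book value $104,348.
Year 7: ⌊$104,348 × 125%/9⌋ = $14,492. Book value $89,856.
Year 8: ⌊$89,856 × 125%/9⌋ = $12,480. Book value $77,376.
Year 9 (final): $77,376 − $33,700 = $43,676. Book value $33,700.

$35,545; $30,608; $26,357; $22,696; $19,544; $16,830; $14,492; $12,480; $43,676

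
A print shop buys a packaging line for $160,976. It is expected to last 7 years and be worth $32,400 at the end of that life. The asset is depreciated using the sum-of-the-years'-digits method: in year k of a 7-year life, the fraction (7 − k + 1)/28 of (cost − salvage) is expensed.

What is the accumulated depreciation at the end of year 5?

$114,800

Depreciable base = $160,976 − $32,400 = $128,576.
Sum of the years' digits = 7+6+5+4+3+2+1 = 28.
Year 1: $128,576 × 7/28 = $32,144. Book value $128,832.
Year 2: $128,576 × 6/28 = $27,552. Book value $101,280.
Year 3: $128,576 × 5/28 = $22,960. Book value $78,320.
Year 4: $128,576 × 4/28 = $18,368. Book value $59,952.
Year 5: $128,576 × 3/28 = $13,776. Book value $46,176.
Accumulated through year 5 = $160,976 − $46,176 = $114,800.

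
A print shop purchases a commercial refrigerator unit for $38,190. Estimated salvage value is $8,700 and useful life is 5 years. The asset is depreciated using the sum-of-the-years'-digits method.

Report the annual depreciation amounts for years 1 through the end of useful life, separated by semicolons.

$9,830; $7,864; $5,898; $3,932; $1,966

Depreciable base = $38,190 − $8,700 = $29,490.
Sum of the years' digits = 5+4+3+2+1 = 15.
Year 1: $29,490 × 5/15 = $9,830. Book value $28,360.
Year 2: $29,490 × 4/15 = $7,864. Book value $20,496.
Year 3: $29,490 × 3/15 = $5,898. Book value $14,598.
Year 4: $29,490 × 2/15 = $3,932. Book value $10,666.
Year 5: $29,490 × 1/15 = $1,966. Book value $8,700.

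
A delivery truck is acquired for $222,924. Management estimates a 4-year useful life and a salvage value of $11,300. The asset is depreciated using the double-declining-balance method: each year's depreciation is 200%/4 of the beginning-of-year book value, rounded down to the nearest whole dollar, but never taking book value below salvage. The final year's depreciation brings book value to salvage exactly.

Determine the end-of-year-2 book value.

$55,731

Depreciable base = $222,924 − $11,300 = $211,624.
Year 1: ⌊$222,924 × 200%/4⌋ = $111,462. Book value $111,462.
Year 2: ⌊$111,462 × 200%/4⌋ = $55,731. Book value $55,731.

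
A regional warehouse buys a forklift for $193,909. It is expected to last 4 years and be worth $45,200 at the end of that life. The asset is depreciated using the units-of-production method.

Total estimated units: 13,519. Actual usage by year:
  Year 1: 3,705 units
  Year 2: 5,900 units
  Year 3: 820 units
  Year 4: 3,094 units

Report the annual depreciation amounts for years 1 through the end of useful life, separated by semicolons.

$40,755; $64,900; $9,020; $34,034

Depreciable base = $193,909 − $45,200 = $148,709.
Rate = $148,709 / 13,519 units = $11 per unit.
Year 1: 3,705 × $11 = $40,755. Book value $153,154.
Year 2: 5,900 × $11 = $64,900. Book value $88,254.
Year 3: 820 × $11 = $9,020. Book value $79,234.
Year 4: 3,094 × $11 = $34,034. Book value $45,200.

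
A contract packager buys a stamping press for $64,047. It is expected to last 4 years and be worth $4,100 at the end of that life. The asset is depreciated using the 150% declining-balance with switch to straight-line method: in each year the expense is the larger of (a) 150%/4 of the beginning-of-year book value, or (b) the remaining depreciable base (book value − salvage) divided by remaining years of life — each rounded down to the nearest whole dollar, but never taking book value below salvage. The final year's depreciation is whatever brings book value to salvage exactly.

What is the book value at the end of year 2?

Depreciable base = $64,047 − $4,100 = $59,947.
Year 1: DB = ⌊$64,047 × 150%/4⌋ = $24,017; SL = ⌊$59,947/4⌋ = $14,986 → take DB $24,017. Book value $40,030.
Year 2: DB = ⌊$40,030 × 150%/4⌋ = $15,011; SL = ⌊$35,930/3⌋ = $11,976 → take DB $15,011. Book value $25,019.

$25,019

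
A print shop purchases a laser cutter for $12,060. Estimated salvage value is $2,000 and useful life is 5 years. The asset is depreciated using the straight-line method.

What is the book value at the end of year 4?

Depreciable base = $12,060 − $2,000 = $10,060.
Annual expense = $10,060 / 5 = $2,012.
End of year 1: book value $10,048.
End of year 2: book value $8,036.
End of year 3: book value $6,024.
End of year 4: book value $4,012.

$4,012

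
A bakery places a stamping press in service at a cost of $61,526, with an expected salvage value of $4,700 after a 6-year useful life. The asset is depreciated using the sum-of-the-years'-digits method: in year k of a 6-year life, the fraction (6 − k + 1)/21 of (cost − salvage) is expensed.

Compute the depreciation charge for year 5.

$5,412

Depreciable base = $61,526 − $4,700 = $56,826.
Sum of the years' digits = 6+5+4+3+2+1 = 21.
Year 1: $56,826 × 6/21 = $16,236. Book value $45,290.
Year 2: $56,826 × 5/21 = $13,530. Book value $31,760.
Year 3: $56,826 × 4/21 = $10,824. Book value $20,936.
Year 4: $56,826 × 3/21 = $8,118. Book value $12,818.
Year 5: $56,826 × 2/21 = $5,412. Book value $7,406.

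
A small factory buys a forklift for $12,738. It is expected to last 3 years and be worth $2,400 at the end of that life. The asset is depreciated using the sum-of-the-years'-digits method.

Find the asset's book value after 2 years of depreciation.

Depreciable base = $12,738 − $2,400 = $10,338.
Sum of the years' digits = 3+2+1 = 6.
Year 1: $10,338 × 3/6 = $5,169. Book value $7,569.
Year 2: $10,338 × 2/6 = $3,446. Book value $4,123.

$4,123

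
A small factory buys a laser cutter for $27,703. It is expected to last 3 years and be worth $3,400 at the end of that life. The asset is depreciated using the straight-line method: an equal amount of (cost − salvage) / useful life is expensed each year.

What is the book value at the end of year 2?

$11,501

Depreciable base = $27,703 − $3,400 = $24,303.
Annual expense = $24,303 / 3 = $8,101.
End of year 1: book value $19,602.
End of year 2: book value $11,501.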